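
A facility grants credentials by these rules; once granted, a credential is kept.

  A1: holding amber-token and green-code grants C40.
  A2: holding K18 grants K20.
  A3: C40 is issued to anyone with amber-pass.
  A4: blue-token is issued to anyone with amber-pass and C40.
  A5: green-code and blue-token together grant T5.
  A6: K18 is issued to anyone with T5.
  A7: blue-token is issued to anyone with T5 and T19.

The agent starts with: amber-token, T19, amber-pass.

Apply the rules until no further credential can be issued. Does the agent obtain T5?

T5 would need green-code and blue-token (A5), but green-code is never granted.

No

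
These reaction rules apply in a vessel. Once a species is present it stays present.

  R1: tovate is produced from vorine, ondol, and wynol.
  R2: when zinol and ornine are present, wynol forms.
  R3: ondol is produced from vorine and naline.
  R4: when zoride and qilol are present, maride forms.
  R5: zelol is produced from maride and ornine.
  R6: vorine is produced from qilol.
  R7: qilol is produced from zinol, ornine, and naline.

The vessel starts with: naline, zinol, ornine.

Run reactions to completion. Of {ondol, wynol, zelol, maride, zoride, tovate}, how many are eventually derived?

3

zinol, ornine, and naline present → qilol forms (R7).
zinol and ornine present → wynol forms (R2).
qilol present → vorine forms (R6).
vorine and naline present → ondol forms (R3).
vorine, ondol, and wynol present → tovate forms (R1).
ondol: reached.
wynol: reached.
zelol would need maride and ornine (R5), but maride never forms.
maride would need zoride and qilol (R4), but zoride never forms.
No rule produces zoride, and it is not given.
tovate: reached.
Reached: ondol, wynol, and tovate — 3 of the 6.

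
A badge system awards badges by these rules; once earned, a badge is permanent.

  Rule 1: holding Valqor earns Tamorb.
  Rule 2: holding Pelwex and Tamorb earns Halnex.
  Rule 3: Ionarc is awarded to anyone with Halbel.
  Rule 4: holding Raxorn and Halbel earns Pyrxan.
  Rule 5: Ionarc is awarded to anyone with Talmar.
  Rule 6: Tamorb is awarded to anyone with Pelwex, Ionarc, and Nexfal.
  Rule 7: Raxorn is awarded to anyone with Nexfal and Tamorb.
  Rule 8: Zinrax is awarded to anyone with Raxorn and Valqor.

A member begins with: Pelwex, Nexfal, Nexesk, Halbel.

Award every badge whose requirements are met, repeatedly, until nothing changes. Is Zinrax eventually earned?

No

Zinrax would need Raxorn and Valqor (Rule 8), but Valqor is never earned.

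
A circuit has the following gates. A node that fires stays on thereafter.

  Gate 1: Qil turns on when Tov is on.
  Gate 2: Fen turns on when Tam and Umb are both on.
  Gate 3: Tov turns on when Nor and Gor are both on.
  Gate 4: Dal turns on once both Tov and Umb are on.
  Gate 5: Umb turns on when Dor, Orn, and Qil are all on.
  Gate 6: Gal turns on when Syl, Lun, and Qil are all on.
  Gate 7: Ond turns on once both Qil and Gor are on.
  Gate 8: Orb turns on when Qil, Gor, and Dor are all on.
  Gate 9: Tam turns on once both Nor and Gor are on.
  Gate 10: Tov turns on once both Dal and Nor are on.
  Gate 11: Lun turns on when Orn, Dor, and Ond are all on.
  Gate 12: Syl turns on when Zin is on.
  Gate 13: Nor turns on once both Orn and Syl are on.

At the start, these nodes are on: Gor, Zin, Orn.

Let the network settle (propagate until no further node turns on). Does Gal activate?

Gal would need Syl, Lun, and Qil (Gate 6), but Lun never turns on.

No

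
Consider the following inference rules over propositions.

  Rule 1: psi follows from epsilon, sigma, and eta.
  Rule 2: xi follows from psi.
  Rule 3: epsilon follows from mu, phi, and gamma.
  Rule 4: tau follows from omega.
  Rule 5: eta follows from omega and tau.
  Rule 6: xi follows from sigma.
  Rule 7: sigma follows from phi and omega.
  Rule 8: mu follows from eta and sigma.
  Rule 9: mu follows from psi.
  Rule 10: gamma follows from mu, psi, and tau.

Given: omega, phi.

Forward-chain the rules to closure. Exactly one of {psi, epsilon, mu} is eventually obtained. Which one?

mu

omega holds, so tau follows (Rule 4).
From phi and omega, Rule 7 gives sigma.
omega and tau hold, so eta follows (Rule 5).
eta and sigma hold, so mu follows (Rule 8).
epsilon would need mu, phi, and gamma (Rule 3), but gamma is never established. psi would need epsilon, sigma, and eta (Rule 1), but epsilon is never established.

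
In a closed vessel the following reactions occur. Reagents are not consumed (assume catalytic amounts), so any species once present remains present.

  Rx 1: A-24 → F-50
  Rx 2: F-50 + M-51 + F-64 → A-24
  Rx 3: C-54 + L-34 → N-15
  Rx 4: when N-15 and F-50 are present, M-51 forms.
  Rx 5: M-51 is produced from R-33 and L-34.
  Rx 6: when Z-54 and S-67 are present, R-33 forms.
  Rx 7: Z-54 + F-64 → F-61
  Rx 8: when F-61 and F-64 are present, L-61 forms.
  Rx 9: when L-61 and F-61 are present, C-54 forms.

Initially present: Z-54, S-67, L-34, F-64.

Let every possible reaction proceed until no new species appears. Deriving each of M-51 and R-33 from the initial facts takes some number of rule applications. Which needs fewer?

R-33: Z-54 and S-67 present → R-33 forms (Rx 6). [1 rule application]
M-51: Z-54 and S-67 present → R-33 forms (Rx 6). R-33 and L-34 present → M-51 forms (Rx 5). [2 rule applications]
R-33 needs fewer.

R-33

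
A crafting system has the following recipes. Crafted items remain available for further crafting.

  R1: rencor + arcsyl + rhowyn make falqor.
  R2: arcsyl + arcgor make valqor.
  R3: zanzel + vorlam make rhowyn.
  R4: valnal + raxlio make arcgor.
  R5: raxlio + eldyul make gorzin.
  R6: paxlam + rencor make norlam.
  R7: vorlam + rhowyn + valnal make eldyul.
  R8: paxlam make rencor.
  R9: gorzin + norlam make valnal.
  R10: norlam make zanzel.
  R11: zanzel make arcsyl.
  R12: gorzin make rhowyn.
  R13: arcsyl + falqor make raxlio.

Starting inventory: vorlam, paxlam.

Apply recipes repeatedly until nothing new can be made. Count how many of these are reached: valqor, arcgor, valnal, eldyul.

valqor would need arcsyl and arcgor (R2), but arcgor is never obtained.
arcgor would need valnal and raxlio (R4), but valnal is never obtained.
valnal would need gorzin and norlam (R9), but gorzin is never obtained.
eldyul would need vorlam, rhowyn, and valnal (R7), but valnal is never obtained.
None of the 4 are reached.

0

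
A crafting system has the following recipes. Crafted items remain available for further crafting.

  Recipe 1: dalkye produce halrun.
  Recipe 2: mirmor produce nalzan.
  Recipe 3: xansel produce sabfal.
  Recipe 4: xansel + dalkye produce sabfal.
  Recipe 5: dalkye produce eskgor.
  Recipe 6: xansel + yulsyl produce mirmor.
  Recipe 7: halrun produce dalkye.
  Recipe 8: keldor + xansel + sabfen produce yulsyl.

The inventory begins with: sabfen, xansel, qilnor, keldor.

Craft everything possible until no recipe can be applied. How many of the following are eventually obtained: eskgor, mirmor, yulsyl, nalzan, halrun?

3

keldor + xansel + sabfen → yulsyl (Recipe 8).
Using Recipe 6, xansel and yulsyl make mirmor.
mirmor → nalzan (Recipe 2).
eskgor would need dalkye (Recipe 5), but dalkye is never obtained.
mirmor: reached.
yulsyl: reached.
nalzan: reached.
halrun would need dalkye (Recipe 1), but dalkye is never obtained.
Reached: mirmor, yulsyl, and nalzan — 3 of the 5.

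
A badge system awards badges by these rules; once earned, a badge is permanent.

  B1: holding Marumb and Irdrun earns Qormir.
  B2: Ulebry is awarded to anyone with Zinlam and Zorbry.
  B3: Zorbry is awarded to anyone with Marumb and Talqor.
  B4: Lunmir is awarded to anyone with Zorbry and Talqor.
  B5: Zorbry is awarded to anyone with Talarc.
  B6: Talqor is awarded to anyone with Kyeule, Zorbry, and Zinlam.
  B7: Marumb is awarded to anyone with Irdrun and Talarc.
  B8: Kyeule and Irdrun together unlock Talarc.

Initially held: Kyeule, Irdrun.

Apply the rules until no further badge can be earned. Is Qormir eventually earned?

With Kyeule and Irdrun, Talarc is earned (B8).
With Irdrun and Talarc, Marumb is earned (B7).
With Marumb and Irdrun, Qormir is earned (B1).

Yes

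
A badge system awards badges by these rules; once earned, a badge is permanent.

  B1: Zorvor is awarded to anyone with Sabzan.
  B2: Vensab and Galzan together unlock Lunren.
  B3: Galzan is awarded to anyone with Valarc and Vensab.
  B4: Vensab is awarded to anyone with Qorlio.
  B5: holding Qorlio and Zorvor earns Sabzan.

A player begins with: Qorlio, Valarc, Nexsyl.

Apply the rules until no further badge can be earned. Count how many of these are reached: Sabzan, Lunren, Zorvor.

1

With Qorlio, Vensab is earned (B4).
With Valarc and Vensab, Galzan is earned (B3).
With Vensab and Galzan, Lunren is earned (B2).
Sabzan would need Qorlio and Zorvor (B5), but Zorvor is never earned.
Lunren: reached.
Zorvor would need Sabzan (B1), but Sabzan is never earned.
Reached: Lunren — 1 of the 3.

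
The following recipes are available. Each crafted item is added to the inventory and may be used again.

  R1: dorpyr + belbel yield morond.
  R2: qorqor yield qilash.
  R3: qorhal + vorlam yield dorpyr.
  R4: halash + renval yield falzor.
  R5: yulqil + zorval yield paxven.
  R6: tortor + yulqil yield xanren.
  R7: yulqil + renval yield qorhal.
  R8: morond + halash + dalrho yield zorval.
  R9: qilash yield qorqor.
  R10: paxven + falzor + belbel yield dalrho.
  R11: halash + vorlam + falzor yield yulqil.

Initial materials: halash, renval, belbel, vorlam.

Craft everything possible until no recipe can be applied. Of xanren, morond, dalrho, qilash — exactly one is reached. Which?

morond

Using R4, halash and renval make falzor.
Using R11, halash, vorlam, and falzor make yulqil.
yulqil + renval → qorhal (R7).
Using R3, qorhal and vorlam make dorpyr.
dorpyr + belbel → morond (R1).
qilash would need qorqor (R2), but qorqor is never obtained. xanren would need tortor and yulqil (R6), but tortor is never obtained. dalrho would need paxven, falzor, and belbel (R10), but paxven is never obtained.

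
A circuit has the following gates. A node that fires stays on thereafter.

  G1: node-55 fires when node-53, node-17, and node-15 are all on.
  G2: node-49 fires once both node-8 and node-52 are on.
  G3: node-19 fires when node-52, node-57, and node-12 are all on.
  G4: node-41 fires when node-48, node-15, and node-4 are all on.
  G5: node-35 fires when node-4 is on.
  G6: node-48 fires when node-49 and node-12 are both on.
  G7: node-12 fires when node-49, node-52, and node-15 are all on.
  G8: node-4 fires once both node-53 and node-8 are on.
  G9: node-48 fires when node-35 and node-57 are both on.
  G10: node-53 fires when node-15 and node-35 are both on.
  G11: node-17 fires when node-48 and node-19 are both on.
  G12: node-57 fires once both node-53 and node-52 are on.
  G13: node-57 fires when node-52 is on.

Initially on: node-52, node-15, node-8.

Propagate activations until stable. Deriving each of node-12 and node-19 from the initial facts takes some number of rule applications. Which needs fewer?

node-12: G2: node-8 and node-52 on → node-49 on. node-49, node-52, and node-15 are on, so node-12 fires (G7). [2 rule applications]
node-19: node-8 and node-52 are on, so node-49 fires (G2). G13: node-52 on → node-57 on. node-49, node-52, and node-15 are on, so node-12 fires (G7). G3: node-52, node-57, and node-12 on → node-19 on. [4 rule applications]
node-12 needs fewer.

node-12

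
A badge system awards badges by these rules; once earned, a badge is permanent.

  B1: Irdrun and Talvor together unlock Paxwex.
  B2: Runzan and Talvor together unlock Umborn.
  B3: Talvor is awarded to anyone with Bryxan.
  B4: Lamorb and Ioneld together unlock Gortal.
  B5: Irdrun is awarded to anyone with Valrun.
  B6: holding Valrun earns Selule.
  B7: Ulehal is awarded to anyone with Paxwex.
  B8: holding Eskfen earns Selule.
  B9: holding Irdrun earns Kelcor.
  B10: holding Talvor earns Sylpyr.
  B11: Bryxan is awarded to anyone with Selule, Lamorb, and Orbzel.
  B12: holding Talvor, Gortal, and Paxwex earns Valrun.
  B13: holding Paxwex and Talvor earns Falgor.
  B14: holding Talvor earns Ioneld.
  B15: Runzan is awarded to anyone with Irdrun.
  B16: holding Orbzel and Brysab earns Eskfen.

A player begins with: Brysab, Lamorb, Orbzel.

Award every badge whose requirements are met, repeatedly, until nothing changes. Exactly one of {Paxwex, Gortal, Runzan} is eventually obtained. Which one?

With Orbzel and Brysab, Eskfen is earned (B16).
With Eskfen, Selule is earned (B8).
With Selule, Lamorb, and Orbzel, Bryxan is earned (B11).
With Bryxan, Talvor is earned (B3).
With Talvor, Ioneld is earned (B14).
With Lamorb and Ioneld, Gortal is earned (B4).
Paxwex would need Irdrun and Talvor (B1), but Irdrun is never earned. Runzan would need Irdrun (B15), but Irdrun is never earned.

Gortal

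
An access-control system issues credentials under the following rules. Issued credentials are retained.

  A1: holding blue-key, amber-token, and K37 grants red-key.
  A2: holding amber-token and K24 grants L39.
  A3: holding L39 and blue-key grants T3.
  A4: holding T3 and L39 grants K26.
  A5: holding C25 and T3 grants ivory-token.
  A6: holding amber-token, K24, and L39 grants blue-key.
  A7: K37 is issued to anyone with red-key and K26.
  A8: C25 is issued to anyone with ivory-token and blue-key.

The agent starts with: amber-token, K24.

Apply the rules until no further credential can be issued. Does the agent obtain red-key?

No

red-key would need blue-key, amber-token, and K37 (A1), but K37 is never granted.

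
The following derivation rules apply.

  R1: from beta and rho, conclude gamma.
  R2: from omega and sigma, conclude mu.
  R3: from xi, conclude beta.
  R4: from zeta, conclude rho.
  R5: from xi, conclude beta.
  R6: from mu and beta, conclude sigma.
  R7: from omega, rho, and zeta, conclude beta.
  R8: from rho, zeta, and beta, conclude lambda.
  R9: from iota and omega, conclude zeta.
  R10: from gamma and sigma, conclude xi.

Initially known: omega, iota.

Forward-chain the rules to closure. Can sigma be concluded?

sigma would need mu and beta (R6), but mu is never established.

No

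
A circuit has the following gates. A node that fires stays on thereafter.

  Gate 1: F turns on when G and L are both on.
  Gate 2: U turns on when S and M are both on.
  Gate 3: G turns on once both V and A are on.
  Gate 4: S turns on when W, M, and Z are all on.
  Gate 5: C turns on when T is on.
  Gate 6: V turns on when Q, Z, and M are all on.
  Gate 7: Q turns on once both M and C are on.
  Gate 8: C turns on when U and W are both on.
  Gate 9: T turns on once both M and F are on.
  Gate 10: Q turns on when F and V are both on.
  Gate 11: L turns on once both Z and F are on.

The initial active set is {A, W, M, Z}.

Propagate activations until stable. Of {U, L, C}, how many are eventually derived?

W, M, and Z are on, so S turns on (Gate 4).
Gate 2: S and M on → U on.
Gate 8: U and W on → C on.
U: reached.
L would need Z and F (Gate 11), but F never turns on.
C: reached.
Reached: U and C — 2 of the 3.

2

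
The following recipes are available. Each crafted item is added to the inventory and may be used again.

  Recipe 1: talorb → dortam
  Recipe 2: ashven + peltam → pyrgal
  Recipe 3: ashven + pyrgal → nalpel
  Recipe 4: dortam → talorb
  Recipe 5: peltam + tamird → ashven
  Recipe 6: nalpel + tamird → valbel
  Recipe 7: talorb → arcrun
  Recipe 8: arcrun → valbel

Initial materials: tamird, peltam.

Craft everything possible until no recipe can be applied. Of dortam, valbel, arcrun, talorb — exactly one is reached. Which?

valbel

Using Recipe 5, peltam and tamird make ashven.
ashven + peltam → pyrgal (Recipe 2).
ashven + pyrgal → nalpel (Recipe 3).
nalpel + tamird → valbel (Recipe 6).
talorb would need dortam (Recipe 4), but dortam is never obtained. dortam would need talorb (Recipe 1), but talorb is never obtained. arcrun would need talorb (Recipe 7), but talorb is never obtained.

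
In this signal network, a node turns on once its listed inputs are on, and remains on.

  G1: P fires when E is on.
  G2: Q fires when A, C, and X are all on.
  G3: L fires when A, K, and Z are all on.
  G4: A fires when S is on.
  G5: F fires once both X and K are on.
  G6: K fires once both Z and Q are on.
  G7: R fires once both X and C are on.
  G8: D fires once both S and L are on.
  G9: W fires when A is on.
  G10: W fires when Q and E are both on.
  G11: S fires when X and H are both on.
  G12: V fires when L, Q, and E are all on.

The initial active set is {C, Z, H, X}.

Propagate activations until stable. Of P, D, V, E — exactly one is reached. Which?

X and H are on, so S fires (G11).
G4: S on → A on.
G2: A, C, and X on → Q on.
G6: Z and Q on → K on.
A, K, and Z are on, so L fires (G3).
G8: S and L on → D on.
P would need E (G1), but E never turns on. V would need L, Q, and E (G12), but E never turns on. No rule produces E, and it is not given.

D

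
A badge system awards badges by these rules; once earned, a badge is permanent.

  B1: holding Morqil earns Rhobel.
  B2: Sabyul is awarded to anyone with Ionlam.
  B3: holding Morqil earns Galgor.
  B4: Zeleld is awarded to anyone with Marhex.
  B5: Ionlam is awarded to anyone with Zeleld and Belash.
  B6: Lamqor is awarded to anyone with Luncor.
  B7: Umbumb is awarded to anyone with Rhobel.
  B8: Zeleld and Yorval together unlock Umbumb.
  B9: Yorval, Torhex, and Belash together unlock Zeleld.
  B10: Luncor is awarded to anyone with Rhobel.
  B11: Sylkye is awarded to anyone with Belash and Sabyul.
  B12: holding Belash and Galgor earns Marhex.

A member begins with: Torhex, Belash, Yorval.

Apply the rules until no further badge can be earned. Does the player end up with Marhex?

Marhex would need Belash and Galgor (B12), but Galgor is never earned.

No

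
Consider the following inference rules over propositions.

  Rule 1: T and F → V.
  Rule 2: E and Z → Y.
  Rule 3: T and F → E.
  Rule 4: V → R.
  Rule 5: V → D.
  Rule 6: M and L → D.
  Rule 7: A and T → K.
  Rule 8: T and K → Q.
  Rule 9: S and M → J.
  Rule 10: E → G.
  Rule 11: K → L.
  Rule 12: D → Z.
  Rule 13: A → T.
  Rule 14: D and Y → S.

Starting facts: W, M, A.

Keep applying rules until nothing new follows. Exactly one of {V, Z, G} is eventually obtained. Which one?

Z

From A, Rule 13 gives T.
A and T hold, so K follows (Rule 7).
From K, Rule 11 gives L.
M and L hold, so D follows (Rule 6).
D holds, so Z follows (Rule 12).
V would need T and F (Rule 1), but F is never established. G would need E (Rule 10), but E is never established.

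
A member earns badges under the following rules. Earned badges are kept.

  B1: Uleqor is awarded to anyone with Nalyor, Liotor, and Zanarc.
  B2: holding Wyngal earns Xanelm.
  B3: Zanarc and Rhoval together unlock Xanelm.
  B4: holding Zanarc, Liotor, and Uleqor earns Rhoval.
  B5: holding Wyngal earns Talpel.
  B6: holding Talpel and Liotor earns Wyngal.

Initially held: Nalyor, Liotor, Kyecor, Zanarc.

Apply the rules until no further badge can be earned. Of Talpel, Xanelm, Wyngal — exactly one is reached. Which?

Xanelm

With Nalyor, Liotor, and Zanarc, Uleqor is earned (B1).
With Zanarc, Liotor, and Uleqor, Rhoval is earned (B4).
With Zanarc and Rhoval, Xanelm is earned (B3).
Talpel would need Wyngal (B5), but Wyngal is never earned. Wyngal would need Talpel and Liotor (B6), but Talpel is never earned.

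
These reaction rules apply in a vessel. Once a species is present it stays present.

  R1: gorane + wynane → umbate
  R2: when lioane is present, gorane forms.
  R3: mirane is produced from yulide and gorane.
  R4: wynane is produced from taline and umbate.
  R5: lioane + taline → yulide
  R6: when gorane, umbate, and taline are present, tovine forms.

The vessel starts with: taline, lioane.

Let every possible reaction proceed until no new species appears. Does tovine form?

tovine would need gorane, umbate, and taline (R6), but umbate never forms.

No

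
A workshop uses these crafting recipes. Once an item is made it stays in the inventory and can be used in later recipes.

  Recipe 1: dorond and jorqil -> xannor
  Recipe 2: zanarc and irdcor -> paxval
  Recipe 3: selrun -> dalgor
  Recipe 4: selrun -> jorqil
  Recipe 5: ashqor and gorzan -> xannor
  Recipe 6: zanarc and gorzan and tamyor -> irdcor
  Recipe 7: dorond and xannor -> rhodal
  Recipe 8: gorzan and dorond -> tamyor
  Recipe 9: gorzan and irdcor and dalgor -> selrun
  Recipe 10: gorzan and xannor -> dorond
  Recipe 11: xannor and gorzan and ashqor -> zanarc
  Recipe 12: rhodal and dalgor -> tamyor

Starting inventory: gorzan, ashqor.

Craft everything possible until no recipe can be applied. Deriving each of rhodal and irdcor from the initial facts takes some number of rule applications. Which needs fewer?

rhodal

rhodal: ashqor and gorzan -> xannor (Recipe 5). Using Recipe 10, gorzan and xannor make dorond. dorond and xannor -> rhodal (Recipe 7). [3 rule applications]
irdcor: ashqor and gorzan -> xannor (Recipe 5). Using Recipe 10, gorzan and xannor make dorond. Using Recipe 11, xannor, gorzan, and ashqor make zanarc. Using Recipe 8, gorzan and dorond make tamyor. Using Recipe 6, zanarc, gorzan, and tamyor make irdcor. [5 rule applications]
rhodal needs fewer.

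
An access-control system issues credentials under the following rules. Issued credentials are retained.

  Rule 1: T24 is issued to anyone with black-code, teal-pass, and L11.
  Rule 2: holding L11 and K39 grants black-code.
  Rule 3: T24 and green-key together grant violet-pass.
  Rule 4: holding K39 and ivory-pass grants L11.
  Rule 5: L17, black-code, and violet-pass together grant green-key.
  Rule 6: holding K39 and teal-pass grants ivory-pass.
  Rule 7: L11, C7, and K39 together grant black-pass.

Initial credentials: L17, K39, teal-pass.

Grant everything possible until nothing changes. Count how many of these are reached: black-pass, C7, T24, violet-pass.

1

Holding K39 and teal-pass grants ivory-pass (Rule 6).
Holding K39 and ivory-pass grants L11 (Rule 4).
Holding L11 and K39 grants black-code (Rule 2).
Holding black-code, teal-pass, and L11 grants T24 (Rule 1).
black-pass would need L11, C7, and K39 (Rule 7), but C7 is never granted.
No rule produces C7, and it is not given.
T24: reached.
violet-pass would need T24 and green-key (Rule 3), but green-key is never granted.
Reached: T24 — 1 of the 4.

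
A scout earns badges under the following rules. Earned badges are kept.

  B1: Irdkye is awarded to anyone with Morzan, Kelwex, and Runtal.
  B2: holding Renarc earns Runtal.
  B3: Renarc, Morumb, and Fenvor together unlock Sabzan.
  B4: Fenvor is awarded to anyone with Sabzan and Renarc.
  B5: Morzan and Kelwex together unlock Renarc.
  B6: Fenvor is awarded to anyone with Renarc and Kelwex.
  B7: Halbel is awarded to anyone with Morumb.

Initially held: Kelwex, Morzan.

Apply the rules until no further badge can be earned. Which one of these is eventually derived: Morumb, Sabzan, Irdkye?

With Morzan and Kelwex, Renarc is earned (B5).
With Renarc, Runtal is earned (B2).
With Morzan, Kelwex, and Runtal, Irdkye is earned (B1).
No rule produces Morumb, and it is not given. Sabzan would need Renarc, Morumb, and Fenvor (B3), but Morumb is never earned.

Irdkye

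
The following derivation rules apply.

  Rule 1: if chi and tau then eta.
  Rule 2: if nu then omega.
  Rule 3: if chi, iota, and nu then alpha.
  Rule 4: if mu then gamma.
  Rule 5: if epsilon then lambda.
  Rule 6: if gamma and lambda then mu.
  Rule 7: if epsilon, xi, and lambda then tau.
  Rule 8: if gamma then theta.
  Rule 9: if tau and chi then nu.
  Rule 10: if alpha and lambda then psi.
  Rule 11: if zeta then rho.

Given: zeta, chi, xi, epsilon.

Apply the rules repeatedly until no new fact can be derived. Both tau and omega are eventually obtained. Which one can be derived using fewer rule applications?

tau: epsilon holds, so lambda follows (Rule 5). epsilon, xi, and lambda hold, so tau follows (Rule 7). [2 rule applications]
omega: From epsilon, Rule 5 gives lambda. From epsilon, xi, and lambda, Rule 7 gives tau. tau and chi hold, so nu follows (Rule 9). nu holds, so omega follows (Rule 2). [4 rule applications]
tau needs fewer.

tau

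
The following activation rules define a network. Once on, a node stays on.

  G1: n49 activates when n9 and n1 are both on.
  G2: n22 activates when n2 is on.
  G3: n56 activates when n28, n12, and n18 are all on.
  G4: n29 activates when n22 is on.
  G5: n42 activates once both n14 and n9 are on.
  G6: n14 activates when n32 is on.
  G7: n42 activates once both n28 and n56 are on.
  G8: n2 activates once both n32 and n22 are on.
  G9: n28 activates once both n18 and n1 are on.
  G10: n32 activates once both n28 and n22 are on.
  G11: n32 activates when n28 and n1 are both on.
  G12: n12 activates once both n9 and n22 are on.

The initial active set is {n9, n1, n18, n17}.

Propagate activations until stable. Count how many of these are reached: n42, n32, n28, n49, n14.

5

n18 and n1 are on, so n28 activates (G9).
n9 and n1 are on, so n49 activates (G1).
G11: n28 and n1 on → n32 on.
G6: n32 on → n14 on.
n14 and n9 are on, so n42 activates (G5).
n42: reached.
n32: reached.
n28: reached.
n49: reached.
n14: reached.
All 5 are reached.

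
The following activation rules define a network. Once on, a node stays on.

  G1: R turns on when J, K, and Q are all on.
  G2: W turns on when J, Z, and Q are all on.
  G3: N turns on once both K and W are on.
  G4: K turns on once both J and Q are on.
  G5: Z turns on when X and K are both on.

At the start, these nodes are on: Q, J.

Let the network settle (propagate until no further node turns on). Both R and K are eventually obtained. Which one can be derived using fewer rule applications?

K

K: G4: J and Q on → K on. [1 rule application]
R: G4: J and Q on → K on. G1: J, K, and Q on → R on. [2 rule applications]
K needs fewer.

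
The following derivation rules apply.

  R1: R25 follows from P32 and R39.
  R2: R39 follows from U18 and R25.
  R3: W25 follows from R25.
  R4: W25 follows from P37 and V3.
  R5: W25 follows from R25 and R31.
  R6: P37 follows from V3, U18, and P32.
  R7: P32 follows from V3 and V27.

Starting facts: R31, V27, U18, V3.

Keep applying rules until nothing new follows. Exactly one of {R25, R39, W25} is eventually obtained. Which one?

W25

From V3 and V27, R7 gives P32.
V3, U18, and P32 hold, so P37 follows (R6).
P37 and V3 hold, so W25 follows (R4).
R25 would need P32 and R39 (R1), but R39 is never established. R39 would need U18 and R25 (R2), but R25 is never established.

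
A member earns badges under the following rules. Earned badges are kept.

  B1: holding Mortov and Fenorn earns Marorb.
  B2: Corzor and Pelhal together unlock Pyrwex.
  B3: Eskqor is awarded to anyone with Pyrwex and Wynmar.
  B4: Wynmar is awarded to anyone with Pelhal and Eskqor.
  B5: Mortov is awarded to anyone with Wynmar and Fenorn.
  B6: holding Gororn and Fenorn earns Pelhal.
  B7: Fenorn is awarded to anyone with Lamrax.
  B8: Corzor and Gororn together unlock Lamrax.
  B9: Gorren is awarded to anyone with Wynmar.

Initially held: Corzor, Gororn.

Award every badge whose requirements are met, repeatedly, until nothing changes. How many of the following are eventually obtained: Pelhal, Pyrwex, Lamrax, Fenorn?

4

With Corzor and Gororn, Lamrax is earned (B8).
With Lamrax, Fenorn is earned (B7).
With Gororn and Fenorn, Pelhal is earned (B6).
With Corzor and Pelhal, Pyrwex is earned (B2).
Pelhal: reached.
Pyrwex: reached.
Lamrax: reached.
Fenorn: reached.
All 4 are reached.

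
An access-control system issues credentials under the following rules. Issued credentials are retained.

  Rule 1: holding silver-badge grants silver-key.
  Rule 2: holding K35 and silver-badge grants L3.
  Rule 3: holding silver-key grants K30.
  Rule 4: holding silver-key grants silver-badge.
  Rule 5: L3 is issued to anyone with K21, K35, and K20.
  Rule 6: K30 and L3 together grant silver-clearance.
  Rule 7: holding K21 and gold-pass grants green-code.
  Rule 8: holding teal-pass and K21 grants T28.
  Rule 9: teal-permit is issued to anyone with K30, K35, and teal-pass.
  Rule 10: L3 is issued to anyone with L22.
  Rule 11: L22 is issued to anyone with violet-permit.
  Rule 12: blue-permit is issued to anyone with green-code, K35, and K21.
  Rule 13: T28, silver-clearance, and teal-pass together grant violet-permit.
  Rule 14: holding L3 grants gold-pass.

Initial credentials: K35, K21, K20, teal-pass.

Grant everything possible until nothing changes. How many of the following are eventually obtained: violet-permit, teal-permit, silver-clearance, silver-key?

0

violet-permit would need T28, silver-clearance, and teal-pass (Rule 13), but silver-clearance is never granted.
teal-permit would need K30, K35, and teal-pass (Rule 9), but K30 is never granted.
silver-clearance would need K30 and L3 (Rule 6), but K30 is never granted.
silver-key would need silver-badge (Rule 1), but silver-badge is never granted.
None of the 4 are reached.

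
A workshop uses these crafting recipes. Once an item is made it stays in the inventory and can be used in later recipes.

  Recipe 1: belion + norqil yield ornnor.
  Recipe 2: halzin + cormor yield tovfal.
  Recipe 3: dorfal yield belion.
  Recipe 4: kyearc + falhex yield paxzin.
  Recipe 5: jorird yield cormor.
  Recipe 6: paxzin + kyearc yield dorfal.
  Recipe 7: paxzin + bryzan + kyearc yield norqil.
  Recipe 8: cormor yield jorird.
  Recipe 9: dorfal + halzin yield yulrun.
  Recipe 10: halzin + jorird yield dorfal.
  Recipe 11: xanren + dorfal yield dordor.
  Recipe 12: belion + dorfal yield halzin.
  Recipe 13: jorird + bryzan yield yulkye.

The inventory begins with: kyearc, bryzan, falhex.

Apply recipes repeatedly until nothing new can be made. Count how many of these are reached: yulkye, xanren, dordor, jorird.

0

yulkye would need jorird and bryzan (Recipe 13), but jorird is never obtained.
No rule produces xanren, and it is not given.
dordor would need xanren and dorfal (Recipe 11), but xanren is never obtained.
jorird would need cormor (Recipe 8), but cormor is never obtained.
None of the 4 are reached.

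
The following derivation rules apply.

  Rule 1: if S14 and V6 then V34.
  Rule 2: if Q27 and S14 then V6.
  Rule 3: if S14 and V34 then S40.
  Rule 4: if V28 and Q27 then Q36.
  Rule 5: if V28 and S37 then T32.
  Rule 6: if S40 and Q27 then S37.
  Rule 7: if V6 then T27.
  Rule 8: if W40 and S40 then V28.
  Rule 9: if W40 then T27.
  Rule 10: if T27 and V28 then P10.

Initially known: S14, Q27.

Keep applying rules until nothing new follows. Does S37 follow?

Yes

From Q27 and S14, Rule 2 gives V6.
S14 and V6 hold, so V34 follows (Rule 1).
S14 and V34 hold, so S40 follows (Rule 3).
From S40 and Q27, Rule 6 gives S37.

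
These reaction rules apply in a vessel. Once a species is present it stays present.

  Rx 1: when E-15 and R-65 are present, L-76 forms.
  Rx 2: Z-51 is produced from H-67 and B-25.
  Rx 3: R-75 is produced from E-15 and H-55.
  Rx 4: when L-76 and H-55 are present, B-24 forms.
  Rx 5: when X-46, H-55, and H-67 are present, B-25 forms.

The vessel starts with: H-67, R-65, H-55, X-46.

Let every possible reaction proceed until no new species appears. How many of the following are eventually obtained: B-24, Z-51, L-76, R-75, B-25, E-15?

2

X-46, H-55, and H-67 present → B-25 forms (Rx 5).
H-67 and B-25 present → Z-51 forms (Rx 2).
B-24 would need L-76 and H-55 (Rx 4), but L-76 never forms.
Z-51: reached.
L-76 would need E-15 and R-65 (Rx 1), but E-15 never forms.
R-75 would need E-15 and H-55 (Rx 3), but E-15 never forms.
B-25: reached.
No rule produces E-15, and it is not given.
Reached: Z-51 and B-25 — 2 of the 6.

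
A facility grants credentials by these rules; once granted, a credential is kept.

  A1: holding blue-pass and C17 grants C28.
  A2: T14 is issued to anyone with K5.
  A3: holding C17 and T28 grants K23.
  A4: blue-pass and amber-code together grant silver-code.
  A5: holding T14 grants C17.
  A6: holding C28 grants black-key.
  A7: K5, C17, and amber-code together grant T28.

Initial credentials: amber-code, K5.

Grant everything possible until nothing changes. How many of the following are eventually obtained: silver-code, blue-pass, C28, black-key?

0

silver-code would need blue-pass and amber-code (A4), but blue-pass is never granted.
No rule produces blue-pass, and it is not given.
C28 would need blue-pass and C17 (A1), but blue-pass is never granted.
black-key would need C28 (A6), but C28 is never granted.
None of the 4 are reached.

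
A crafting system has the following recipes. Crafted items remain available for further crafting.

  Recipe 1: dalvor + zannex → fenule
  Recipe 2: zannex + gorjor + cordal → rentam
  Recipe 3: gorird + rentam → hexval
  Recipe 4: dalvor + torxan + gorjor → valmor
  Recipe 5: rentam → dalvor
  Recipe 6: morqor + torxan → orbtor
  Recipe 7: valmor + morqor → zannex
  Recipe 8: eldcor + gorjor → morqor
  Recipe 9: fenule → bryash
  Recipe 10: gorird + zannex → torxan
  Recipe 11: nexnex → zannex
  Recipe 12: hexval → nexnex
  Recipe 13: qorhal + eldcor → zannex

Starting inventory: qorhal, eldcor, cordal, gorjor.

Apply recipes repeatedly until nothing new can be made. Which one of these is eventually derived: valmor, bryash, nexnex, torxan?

bryash

qorhal + eldcor → zannex (Recipe 13).
Using Recipe 2, zannex, gorjor, and cordal make rentam.
Using Recipe 5, rentam makes dalvor.
Using Recipe 1, dalvor and zannex make fenule.
Using Recipe 9, fenule makes bryash.
valmor would need dalvor, torxan, and gorjor (Recipe 4), but torxan is never obtained. torxan would need gorird and zannex (Recipe 10), but gorird is never obtained. nexnex would need hexval (Recipe 12), but hexval is never obtained.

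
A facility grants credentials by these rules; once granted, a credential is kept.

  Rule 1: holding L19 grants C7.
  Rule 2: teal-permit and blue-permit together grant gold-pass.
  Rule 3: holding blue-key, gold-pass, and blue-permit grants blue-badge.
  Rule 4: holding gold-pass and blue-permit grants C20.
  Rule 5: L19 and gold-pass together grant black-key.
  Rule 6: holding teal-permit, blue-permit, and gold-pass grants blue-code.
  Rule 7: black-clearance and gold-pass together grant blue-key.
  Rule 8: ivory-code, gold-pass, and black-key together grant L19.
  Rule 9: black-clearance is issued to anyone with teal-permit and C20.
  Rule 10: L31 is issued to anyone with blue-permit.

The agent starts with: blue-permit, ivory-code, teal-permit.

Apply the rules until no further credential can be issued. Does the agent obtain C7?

C7 would need L19 (Rule 1), but L19 is never granted.

No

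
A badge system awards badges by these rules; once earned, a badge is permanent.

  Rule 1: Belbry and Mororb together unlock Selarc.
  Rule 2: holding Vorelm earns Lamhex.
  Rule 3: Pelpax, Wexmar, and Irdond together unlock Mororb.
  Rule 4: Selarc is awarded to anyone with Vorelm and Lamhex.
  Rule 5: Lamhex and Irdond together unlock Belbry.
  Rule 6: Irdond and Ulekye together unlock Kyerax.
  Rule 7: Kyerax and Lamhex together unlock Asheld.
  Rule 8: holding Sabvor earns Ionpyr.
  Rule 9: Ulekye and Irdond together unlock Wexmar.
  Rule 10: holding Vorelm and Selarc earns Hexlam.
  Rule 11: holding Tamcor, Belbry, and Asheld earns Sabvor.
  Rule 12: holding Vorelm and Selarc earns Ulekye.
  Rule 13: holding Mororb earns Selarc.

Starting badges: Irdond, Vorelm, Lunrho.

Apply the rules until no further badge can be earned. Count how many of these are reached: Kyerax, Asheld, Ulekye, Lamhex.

4

With Vorelm, Lamhex is earned (Rule 2).
With Vorelm and Lamhex, Selarc is earned (Rule 4).
With Vorelm and Selarc, Ulekye is earned (Rule 12).
With Irdond and Ulekye, Kyerax is earned (Rule 6).
With Kyerax and Lamhex, Asheld is earned (Rule 7).
Kyerax: reached.
Asheld: reached.
Ulekye: reached.
Lamhex: reached.
All 4 are reached.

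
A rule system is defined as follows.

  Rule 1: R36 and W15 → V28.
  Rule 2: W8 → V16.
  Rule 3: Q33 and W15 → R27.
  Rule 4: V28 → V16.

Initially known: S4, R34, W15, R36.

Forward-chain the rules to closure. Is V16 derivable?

From R36 and W15, Rule 1 gives V28.
V28 holds, so V16 follows (Rule 4).

Yes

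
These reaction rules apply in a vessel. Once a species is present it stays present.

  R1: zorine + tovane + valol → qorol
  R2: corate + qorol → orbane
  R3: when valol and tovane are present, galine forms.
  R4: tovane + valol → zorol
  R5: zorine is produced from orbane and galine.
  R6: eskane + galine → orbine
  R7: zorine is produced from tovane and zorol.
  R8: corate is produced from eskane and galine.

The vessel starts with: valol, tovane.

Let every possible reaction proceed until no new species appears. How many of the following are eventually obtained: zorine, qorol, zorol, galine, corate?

valol and tovane present → galine forms (R3).
tovane and valol present → zorol forms (R4).
tovane and zorol present → zorine forms (R7).
zorine, tovane, and valol present → qorol forms (R1).
zorine: reached.
qorol: reached.
zorol: reached.
galine: reached.
corate would need eskane and galine (R8), but eskane never forms.
Reached: zorine, qorol, zorol, and galine — 4 of the 5.

4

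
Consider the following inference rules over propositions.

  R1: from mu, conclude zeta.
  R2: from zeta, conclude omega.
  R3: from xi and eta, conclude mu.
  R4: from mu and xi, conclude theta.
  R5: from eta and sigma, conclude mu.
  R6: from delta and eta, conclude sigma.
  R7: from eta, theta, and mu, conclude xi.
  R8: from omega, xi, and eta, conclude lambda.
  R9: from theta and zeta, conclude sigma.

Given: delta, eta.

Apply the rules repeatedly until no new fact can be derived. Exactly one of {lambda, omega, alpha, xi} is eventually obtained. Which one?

omega

From delta and eta, R6 gives sigma.
From eta and sigma, R5 gives mu.
From mu, R1 gives zeta.
zeta holds, so omega follows (R2).
lambda would need omega, xi, and eta (R8), but xi is never established. xi would need eta, theta, and mu (R7), but theta is never established. No rule produces alpha, and it is not given.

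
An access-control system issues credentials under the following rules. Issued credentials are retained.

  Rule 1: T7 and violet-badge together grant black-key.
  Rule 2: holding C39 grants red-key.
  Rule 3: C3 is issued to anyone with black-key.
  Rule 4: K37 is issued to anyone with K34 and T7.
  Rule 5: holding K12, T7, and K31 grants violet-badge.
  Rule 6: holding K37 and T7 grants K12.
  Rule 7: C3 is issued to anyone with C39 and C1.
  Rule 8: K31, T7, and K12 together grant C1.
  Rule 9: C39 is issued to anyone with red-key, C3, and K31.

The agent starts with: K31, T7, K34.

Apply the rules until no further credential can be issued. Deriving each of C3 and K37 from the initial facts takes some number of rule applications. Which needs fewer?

K37

K37: Holding K34 and T7 grants K37 (Rule 4). [1 rule application]
C3: Holding K34 and T7 grants K37 (Rule 4). Holding K37 and T7 grants K12 (Rule 6). Holding K12, T7, and K31 grants violet-badge (Rule 5). Holding T7 and violet-badge grants black-key (Rule 1). Holding black-key grants C3 (Rule 3). [5 rule applications]
K37 needs fewer.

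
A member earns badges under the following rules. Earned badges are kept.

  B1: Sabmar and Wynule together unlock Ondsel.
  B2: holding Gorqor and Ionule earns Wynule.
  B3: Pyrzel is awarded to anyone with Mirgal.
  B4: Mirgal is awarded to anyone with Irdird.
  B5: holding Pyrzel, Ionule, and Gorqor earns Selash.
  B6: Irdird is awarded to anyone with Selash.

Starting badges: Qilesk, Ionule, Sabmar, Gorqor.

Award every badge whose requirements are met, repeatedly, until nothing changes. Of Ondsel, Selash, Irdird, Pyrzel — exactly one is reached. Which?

With Gorqor and Ionule, Wynule is earned (B2).
With Sabmar and Wynule, Ondsel is earned (B1).
Selash would need Pyrzel, Ionule, and Gorqor (B5), but Pyrzel is never earned. Irdird would need Selash (B6), but Selash is never earned. Pyrzel would need Mirgal (B3), but Mirgal is never earned.

Ondsel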